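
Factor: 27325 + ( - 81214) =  - 53889 = - 3^1*11^1*23^1*71^1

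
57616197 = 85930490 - 28314293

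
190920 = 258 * 740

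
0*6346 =0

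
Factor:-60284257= - 11^2*113^1*4409^1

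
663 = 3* 221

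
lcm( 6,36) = 36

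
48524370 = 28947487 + 19576883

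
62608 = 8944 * 7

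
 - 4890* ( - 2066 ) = 10102740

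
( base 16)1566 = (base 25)8J3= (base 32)5B6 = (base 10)5478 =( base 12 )3206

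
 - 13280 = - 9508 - 3772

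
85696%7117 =292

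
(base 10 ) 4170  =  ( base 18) cfc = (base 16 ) 104a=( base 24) 75I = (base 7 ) 15105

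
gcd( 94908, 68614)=2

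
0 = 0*6243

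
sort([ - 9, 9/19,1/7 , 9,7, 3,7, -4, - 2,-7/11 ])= [  -  9, - 4, - 2,-7/11,1/7,9/19, 3,7, 7,  9]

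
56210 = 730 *77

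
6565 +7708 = 14273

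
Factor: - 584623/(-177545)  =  5^(-1)*13^1 * 35509^(- 1 )*44971^1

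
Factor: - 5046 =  - 2^1 * 3^1*29^2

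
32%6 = 2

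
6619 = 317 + 6302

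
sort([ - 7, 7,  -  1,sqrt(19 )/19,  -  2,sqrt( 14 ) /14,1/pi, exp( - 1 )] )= [ - 7, - 2,  -  1,sqrt(19)/19,sqrt( 14)/14, 1/pi,exp ( - 1),7]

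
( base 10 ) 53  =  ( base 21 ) 2B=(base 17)32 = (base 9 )58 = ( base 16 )35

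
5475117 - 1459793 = 4015324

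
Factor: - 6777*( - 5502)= 2^1 * 3^4*7^1*131^1*251^1 = 37287054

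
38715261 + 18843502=57558763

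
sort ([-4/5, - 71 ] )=[-71,-4/5 ]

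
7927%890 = 807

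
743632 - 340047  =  403585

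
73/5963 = 73/5963 = 0.01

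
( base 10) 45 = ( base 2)101101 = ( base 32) 1D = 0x2D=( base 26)1j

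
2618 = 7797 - 5179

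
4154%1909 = 336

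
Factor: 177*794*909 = 127749042 = 2^1 * 3^3 * 59^1 * 101^1*397^1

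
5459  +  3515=8974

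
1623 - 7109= - 5486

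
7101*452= 3209652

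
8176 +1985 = 10161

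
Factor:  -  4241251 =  - 7^1*605893^1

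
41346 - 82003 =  - 40657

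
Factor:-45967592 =- 2^3*11^1*17^1*30727^1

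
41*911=37351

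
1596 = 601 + 995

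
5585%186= 5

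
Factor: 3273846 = 2^1*3^1*545641^1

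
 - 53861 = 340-54201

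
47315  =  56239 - 8924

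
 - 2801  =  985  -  3786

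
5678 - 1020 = 4658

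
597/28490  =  597/28490 = 0.02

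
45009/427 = 105 + 174/427 =105.41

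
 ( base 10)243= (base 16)f3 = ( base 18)d9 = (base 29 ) 8B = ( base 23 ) ad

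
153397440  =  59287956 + 94109484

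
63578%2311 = 1181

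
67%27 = 13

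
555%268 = 19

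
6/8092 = 3/4046 = 0.00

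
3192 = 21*152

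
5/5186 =5/5186 =0.00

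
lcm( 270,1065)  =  19170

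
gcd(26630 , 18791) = 1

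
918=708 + 210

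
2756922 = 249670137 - 246913215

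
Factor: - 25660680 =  - 2^3*3^1*5^1*43^1 * 4973^1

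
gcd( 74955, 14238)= 3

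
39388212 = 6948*5669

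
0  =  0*792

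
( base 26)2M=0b1001010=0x4a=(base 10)74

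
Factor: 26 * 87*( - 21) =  - 2^1 * 3^2* 7^1*13^1*29^1 =- 47502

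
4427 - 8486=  - 4059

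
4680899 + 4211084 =8891983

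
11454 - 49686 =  - 38232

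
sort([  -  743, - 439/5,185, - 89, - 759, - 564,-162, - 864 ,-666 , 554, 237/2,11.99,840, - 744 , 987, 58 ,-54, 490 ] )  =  [-864,-759 ,  -  744,-743,-666, - 564, - 162, - 89,-439/5 , - 54,11.99,58, 237/2, 185, 490,554, 840,987 ] 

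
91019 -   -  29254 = 120273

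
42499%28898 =13601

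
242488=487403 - 244915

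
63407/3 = 21135 + 2/3 = 21135.67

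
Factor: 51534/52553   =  2^1*3^2*7^1*409^1 *52553^( - 1)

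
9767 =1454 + 8313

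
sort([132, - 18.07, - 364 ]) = [-364, - 18.07,132]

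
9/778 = 9/778  =  0.01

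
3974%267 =236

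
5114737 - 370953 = 4743784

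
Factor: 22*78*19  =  2^2 *3^1*11^1 * 13^1*19^1 = 32604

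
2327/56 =41 + 31/56 = 41.55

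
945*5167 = 4882815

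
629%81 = 62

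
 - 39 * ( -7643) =298077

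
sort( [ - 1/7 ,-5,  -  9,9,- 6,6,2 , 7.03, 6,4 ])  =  [ - 9, - 6, - 5,-1/7,2,4, 6,6, 7.03 , 9 ] 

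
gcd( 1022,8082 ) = 2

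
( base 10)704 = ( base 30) NE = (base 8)1300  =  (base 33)lb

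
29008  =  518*56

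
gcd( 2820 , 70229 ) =1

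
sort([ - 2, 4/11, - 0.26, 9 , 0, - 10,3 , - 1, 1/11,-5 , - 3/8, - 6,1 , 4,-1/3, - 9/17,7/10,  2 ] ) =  [ - 10, - 6,-5, - 2, - 1, - 9/17,-3/8, - 1/3,  -  0.26,0,1/11,4/11,  7/10, 1,2, 3,4, 9]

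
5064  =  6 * 844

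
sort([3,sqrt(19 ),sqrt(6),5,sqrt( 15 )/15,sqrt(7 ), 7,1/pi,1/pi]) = [sqrt(15) /15,1/pi,1/pi, sqrt(6 ),sqrt( 7 ), 3 , sqrt( 19),5, 7 ]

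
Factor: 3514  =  2^1 * 7^1*251^1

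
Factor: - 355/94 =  -2^ (  -  1)*5^1*47^( - 1)*71^1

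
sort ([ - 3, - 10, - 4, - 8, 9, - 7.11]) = [ - 10,-8,- 7.11, - 4, -3 , 9] 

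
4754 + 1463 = 6217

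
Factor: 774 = 2^1 * 3^2*43^1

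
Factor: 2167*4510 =2^1*5^1 * 11^2 * 41^1*197^1 = 9773170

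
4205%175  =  5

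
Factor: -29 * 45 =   -  1305  =  - 3^2  *5^1*29^1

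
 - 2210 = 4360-6570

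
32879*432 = 14203728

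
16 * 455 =7280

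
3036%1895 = 1141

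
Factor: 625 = 5^4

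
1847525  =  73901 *25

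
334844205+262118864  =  596963069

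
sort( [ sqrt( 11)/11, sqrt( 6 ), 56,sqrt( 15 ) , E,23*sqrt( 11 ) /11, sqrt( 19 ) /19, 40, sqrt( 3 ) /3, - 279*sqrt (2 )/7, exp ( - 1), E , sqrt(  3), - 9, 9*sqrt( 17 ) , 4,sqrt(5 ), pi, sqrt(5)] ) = [  -  279*sqrt( 2 )/7,  -  9,sqrt( 19 )/19, sqrt( 11 )/11 , exp(  -  1), sqrt (3)/3,  sqrt (3) , sqrt( 5 ),  sqrt(5 ), sqrt( 6 ) , E,  E,pi, sqrt(15 ),4 , 23  *  sqrt( 11) /11,9 * sqrt( 17), 40,56]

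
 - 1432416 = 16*( - 89526) 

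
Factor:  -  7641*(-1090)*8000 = 66629520000 = 2^7*3^3*5^4*109^1*283^1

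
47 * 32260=1516220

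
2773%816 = 325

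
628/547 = 628/547 =1.15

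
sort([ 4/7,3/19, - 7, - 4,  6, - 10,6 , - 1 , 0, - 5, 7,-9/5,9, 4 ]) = [ - 10, - 7,-5, - 4, - 9/5, - 1,0,3/19 , 4/7,4, 6, 6, 7,9]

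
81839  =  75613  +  6226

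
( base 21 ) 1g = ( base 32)15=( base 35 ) 12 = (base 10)37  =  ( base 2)100101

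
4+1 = 5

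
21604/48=450  +  1/12 = 450.08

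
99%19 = 4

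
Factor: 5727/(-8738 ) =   -  2^(-1 )*3^1*17^( - 1)*23^1 * 83^1 * 257^(-1)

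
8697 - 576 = 8121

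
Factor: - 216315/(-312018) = 2^ ( - 1)*3^1 * 5^1 * 7^( - 1) * 11^1*17^(-1) =165/238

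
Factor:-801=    - 3^2 * 89^1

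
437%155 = 127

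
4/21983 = 4/21983 = 0.00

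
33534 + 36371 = 69905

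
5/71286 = 5/71286 = 0.00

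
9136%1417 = 634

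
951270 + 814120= 1765390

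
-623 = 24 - 647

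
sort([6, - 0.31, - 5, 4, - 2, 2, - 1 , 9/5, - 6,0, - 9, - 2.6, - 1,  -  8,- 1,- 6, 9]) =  [ - 9, - 8, - 6, - 6, - 5, - 2.6, - 2,- 1, - 1, -1, - 0.31,0,9/5, 2,  4,  6, 9]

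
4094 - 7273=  - 3179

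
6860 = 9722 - 2862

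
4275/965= 4 + 83/193 = 4.43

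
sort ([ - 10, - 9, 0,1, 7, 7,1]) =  [ - 10 , - 9, 0, 1, 1 , 7, 7]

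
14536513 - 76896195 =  - 62359682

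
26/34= 13/17 = 0.76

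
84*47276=3971184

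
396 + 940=1336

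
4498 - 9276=  -  4778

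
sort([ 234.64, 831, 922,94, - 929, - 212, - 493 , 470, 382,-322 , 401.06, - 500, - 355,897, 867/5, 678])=[ - 929, - 500, - 493, - 355,-322,  -  212,  94, 867/5, 234.64, 382, 401.06, 470,678, 831,  897, 922 ] 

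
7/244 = 7/244 = 0.03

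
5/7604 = 5/7604 = 0.00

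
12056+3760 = 15816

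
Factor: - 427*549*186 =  - 2^1 * 3^3*7^1*31^1*61^2  =  -  43602678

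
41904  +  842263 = 884167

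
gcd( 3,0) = 3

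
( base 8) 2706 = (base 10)1478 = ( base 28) 1om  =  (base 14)778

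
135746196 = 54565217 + 81180979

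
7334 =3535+3799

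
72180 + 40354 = 112534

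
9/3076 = 9/3076 = 0.00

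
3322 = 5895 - 2573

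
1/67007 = 1/67007=0.00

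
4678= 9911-5233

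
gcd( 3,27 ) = 3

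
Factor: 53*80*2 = 8480 = 2^5*5^1*53^1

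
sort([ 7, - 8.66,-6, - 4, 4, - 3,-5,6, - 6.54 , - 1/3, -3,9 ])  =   [- 8.66,-6.54, - 6,- 5, - 4,  -  3, -3, - 1/3 , 4,6, 7,9]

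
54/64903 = 54/64903 = 0.00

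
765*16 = 12240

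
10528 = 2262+8266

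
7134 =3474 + 3660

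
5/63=5/63 = 0.08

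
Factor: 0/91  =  0  =  0^1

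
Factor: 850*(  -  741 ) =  - 2^1*3^1 * 5^2*13^1*17^1*19^1 = - 629850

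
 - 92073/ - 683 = 92073/683 = 134.81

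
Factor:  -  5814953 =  - 79^1*73607^1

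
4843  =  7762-2919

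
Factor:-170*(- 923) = 156910 = 2^1 * 5^1*13^1*17^1*71^1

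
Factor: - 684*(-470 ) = 321480 = 2^3*3^2* 5^1*19^1*47^1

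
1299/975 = 433/325 = 1.33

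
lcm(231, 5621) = 16863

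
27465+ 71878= 99343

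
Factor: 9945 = 3^2 * 5^1 * 13^1*17^1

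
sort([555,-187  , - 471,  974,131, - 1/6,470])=[ - 471, - 187, - 1/6,131 , 470,  555,974]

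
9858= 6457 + 3401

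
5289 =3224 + 2065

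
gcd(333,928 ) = 1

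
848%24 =8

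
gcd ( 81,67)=1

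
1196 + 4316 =5512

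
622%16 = 14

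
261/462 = 87/154  =  0.56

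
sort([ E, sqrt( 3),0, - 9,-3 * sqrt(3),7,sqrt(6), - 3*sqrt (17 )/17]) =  [ - 9, - 3*sqrt( 3), - 3*sqrt(17) /17,0,  sqrt(3),sqrt( 6 ),E,7 ]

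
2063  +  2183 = 4246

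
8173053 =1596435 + 6576618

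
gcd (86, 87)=1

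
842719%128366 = 72523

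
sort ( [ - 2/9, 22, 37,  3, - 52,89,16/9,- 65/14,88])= [-52, - 65/14,- 2/9, 16/9, 3, 22, 37, 88,  89 ] 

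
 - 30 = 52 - 82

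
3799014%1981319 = 1817695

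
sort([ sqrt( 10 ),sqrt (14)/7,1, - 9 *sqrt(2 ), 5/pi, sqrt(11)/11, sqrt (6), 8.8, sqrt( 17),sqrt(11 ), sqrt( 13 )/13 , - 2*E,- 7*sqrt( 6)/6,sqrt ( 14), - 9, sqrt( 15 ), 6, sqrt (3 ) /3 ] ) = [ - 9 * sqrt( 2), - 9, - 2*E , - 7*sqrt(6 ) /6, sqrt( 13 )/13, sqrt(11) /11,sqrt (14 )/7,sqrt( 3) /3,1,5/pi,  sqrt(6 ),sqrt ( 10),sqrt( 11),sqrt( 14 ), sqrt( 15), sqrt(17), 6, 8.8]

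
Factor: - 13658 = -2^1*6829^1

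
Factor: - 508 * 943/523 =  - 2^2*23^1*41^1*127^1*523^( - 1) =- 479044/523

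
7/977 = 7/977= 0.01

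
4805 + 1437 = 6242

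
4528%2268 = 2260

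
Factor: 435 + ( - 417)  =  18 = 2^1*3^2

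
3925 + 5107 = 9032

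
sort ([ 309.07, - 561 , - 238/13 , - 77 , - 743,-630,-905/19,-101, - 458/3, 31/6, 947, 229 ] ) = [ - 743, - 630,-561, - 458/3, - 101 , - 77, - 905/19, - 238/13,31/6, 229,309.07, 947 ] 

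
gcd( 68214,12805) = 1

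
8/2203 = 8/2203 = 0.00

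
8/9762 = 4/4881 = 0.00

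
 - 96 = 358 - 454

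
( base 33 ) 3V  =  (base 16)82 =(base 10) 130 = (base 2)10000010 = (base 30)4A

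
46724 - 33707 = 13017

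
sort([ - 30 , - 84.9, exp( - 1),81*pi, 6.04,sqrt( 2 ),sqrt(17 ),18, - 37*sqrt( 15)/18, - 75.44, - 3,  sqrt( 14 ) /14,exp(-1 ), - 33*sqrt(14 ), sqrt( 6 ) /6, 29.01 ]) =[ - 33* sqrt(14 ), - 84.9,-75.44, - 30, - 37* sqrt( 15)/18,- 3,  sqrt( 14 ) /14,exp ( - 1 ),exp( - 1), sqrt( 6 )/6,sqrt( 2 ),sqrt( 17 ),6.04,18,29.01,81*pi ]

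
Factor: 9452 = 2^2*17^1* 139^1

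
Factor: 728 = 2^3* 7^1*13^1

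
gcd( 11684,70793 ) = 1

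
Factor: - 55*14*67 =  - 2^1 * 5^1*7^1*11^1*67^1 =- 51590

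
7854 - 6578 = 1276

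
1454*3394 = 4934876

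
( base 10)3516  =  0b110110111100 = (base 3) 11211020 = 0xDBC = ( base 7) 13152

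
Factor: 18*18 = 324= 2^2*3^4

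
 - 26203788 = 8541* ( - 3068 )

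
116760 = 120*973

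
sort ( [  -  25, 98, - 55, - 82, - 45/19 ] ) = [-82, - 55,-25, - 45/19  ,  98]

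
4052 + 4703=8755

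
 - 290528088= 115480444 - 406008532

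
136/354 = 68/177 = 0.38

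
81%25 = 6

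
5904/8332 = 1476/2083  =  0.71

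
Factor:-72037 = -7^1*41^1*251^1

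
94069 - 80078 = 13991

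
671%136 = 127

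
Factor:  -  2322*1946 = -4518612 = -2^2*3^3 * 7^1 * 43^1*139^1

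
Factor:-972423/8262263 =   -  3^2*103^1*1049^1 * 8262263^( - 1 )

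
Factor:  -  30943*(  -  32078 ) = 2^1*11^1*29^1*43^1*97^1*373^1=992589554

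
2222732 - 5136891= - 2914159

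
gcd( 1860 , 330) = 30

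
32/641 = 32/641 = 0.05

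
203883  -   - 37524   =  241407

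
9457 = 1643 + 7814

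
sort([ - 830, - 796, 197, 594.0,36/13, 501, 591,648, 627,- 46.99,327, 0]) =[ - 830, - 796 ,  -  46.99, 0, 36/13, 197, 327, 501, 591, 594.0, 627, 648 ]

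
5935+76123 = 82058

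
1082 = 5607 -4525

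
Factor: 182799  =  3^2* 19^1*1069^1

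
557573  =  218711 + 338862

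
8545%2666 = 547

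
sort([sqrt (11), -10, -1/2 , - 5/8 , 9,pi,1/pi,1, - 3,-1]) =[ - 10, - 3, - 1, - 5/8, - 1/2,1/pi,1, pi, sqrt(11),9 ] 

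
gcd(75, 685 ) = 5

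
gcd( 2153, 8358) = 1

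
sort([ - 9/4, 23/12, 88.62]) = [ - 9/4, 23/12,  88.62]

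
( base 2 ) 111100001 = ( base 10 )481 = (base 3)122211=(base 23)kl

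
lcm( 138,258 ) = 5934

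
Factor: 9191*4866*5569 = 2^1*3^1*7^1*13^1 * 101^1*811^1 * 5569^1 = 249064648014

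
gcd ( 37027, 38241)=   607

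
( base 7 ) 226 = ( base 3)11101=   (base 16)76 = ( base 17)6G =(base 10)118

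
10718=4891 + 5827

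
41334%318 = 312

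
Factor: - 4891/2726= -2^ (-1 )*29^( - 1 )*47^( - 1)*67^1 * 73^1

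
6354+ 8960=15314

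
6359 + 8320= 14679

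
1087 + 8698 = 9785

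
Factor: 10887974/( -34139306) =  -  5443987/17069653 = -41^( - 1)  *416333^ ( - 1)*5443987^1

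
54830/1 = 54830=54830.00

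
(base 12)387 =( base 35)FA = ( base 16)217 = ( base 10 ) 535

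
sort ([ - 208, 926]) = [-208, 926 ]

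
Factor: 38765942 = 2^1*19382971^1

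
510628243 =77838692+432789551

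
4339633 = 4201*1033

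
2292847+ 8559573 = 10852420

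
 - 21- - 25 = 4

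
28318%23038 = 5280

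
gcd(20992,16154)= 82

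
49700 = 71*700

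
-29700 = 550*( - 54) 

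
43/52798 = 43/52798 = 0.00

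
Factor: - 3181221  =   - 3^3*59^1*1997^1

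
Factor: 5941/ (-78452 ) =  - 2^ (-2) *11^(-1) * 13^1*457^1*1783^( - 1)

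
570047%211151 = 147745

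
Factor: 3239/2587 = 13^ ( - 1)*41^1 * 79^1*199^( - 1) 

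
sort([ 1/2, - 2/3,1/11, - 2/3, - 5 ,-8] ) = [-8, - 5, - 2/3, - 2/3,1/11,  1/2]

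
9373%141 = 67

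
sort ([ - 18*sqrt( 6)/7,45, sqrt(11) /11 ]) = [ - 18*sqrt(6 ) /7,sqrt(11 ) /11,45 ]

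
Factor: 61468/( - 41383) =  - 2^2*11^2*29^(- 1) * 127^1*1427^(  -  1)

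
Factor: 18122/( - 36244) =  - 1/2=- 2^(-1) 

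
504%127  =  123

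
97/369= 97/369 = 0.26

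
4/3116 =1/779 = 0.00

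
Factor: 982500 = 2^2*3^1*5^4*131^1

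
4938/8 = 2469/4 = 617.25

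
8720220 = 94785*92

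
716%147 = 128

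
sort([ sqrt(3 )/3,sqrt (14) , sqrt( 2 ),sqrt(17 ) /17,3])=[sqrt ( 17)/17,sqrt( 3 )/3,sqrt (2 ),3,sqrt( 14) ] 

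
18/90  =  1/5 = 0.20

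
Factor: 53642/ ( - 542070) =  - 3^(-2 )*  5^( -1)*19^( - 1)*317^( - 1)*26821^1 = - 26821/271035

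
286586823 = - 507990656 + 794577479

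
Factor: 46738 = 2^1*23369^1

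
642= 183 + 459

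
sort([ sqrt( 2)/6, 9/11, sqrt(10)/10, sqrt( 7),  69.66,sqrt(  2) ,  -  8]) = [-8,sqrt( 2)/6,sqrt( 10)/10,9/11,  sqrt( 2), sqrt( 7), 69.66]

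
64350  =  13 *4950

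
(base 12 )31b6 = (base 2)1010101011010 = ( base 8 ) 12532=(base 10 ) 5466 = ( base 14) 1DC6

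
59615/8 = 59615/8 = 7451.88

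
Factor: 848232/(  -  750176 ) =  - 891/788 = - 2^( - 2 )*3^4*11^1*197^ ( - 1)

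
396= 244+152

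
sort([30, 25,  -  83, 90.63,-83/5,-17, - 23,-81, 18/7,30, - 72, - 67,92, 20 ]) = [ - 83 ,-81,  -  72,-67, - 23, -17,-83/5,18/7, 20, 25,30,30,90.63,92] 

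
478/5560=239/2780 = 0.09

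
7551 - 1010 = 6541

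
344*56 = 19264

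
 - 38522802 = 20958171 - 59480973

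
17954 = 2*8977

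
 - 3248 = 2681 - 5929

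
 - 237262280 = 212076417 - 449338697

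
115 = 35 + 80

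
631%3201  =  631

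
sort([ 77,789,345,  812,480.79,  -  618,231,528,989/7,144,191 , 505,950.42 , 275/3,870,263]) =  [  -  618, 77,275/3,989/7,144,191, 231,263,345,480.79 , 505,528 , 789,812,  870 , 950.42 ] 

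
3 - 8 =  - 5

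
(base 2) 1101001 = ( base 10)105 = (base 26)41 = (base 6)253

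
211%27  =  22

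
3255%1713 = 1542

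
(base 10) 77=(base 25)32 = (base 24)35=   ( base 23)38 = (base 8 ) 115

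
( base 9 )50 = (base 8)55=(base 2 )101101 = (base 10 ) 45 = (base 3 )1200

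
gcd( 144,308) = 4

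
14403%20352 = 14403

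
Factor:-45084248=-2^3*11^1 * 512321^1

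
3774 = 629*6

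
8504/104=81  +  10/13 = 81.77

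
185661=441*421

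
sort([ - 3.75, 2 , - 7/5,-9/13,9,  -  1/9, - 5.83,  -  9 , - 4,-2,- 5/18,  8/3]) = [ - 9, - 5.83,-4,- 3.75,-2 , - 7/5,  -  9/13 , - 5/18, - 1/9,2,8/3,9 ] 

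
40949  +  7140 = 48089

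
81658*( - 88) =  - 7185904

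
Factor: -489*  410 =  - 2^1 * 3^1  *  5^1*41^1*163^1 = -200490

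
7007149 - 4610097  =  2397052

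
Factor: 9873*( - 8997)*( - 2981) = 3^3*11^1* 271^1*1097^1*2999^1 = 264794422761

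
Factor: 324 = 2^2*3^4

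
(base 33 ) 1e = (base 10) 47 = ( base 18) 2b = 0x2f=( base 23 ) 21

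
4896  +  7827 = 12723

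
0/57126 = 0 = 0.00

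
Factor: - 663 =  - 3^1 *13^1 *17^1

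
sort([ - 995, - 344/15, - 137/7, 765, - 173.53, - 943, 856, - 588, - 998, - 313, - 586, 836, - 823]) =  [ - 998,-995, - 943, - 823, - 588, - 586, - 313, - 173.53,-344/15 , - 137/7, 765, 836, 856 ] 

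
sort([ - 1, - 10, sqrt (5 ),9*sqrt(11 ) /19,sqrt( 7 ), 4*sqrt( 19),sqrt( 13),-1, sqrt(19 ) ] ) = [ - 10, - 1,-1, 9*sqrt ( 11)/19,sqrt(5), sqrt( 7 ),sqrt(13 ),sqrt(19), 4*sqrt(19) ] 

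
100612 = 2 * 50306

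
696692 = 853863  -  157171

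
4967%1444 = 635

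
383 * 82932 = 31762956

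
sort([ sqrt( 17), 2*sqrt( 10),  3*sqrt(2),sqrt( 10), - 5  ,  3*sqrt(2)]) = [- 5,sqrt( 10) , sqrt (17), 3*sqrt( 2 ),3*sqrt(2 ),2*sqrt(10 ) ]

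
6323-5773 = 550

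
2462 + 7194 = 9656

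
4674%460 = 74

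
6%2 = 0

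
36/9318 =6/1553 = 0.00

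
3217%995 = 232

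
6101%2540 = 1021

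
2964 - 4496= - 1532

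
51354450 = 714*71925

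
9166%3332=2502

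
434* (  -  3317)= - 1439578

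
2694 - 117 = 2577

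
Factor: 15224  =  2^3 * 11^1*173^1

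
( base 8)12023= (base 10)5139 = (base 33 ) 4no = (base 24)8m3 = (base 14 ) 1c31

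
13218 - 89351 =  - 76133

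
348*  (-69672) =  - 24245856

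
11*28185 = 310035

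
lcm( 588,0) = 0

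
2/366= 1/183 = 0.01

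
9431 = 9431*1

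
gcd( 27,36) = 9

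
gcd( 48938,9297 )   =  1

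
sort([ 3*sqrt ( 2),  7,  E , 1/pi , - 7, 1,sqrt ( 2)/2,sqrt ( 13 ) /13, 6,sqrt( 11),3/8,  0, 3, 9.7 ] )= [- 7, 0,sqrt(13) /13, 1/pi, 3/8,sqrt(  2 ) /2,1,E, 3 , sqrt( 11),  3 * sqrt( 2), 6, 7 , 9.7 ] 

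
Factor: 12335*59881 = 5^1*233^1*257^1*2467^1 = 738632135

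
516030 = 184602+331428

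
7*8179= 57253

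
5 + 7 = 12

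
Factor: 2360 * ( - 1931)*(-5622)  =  2^4*3^1*5^1 * 59^1 * 937^1*1931^1 = 25620353520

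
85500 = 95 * 900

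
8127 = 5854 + 2273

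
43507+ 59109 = 102616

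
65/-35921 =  - 65/35921 = - 0.00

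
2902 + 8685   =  11587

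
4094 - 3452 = 642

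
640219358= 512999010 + 127220348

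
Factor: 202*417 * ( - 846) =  - 71261964 = -2^2*3^3*47^1*101^1*139^1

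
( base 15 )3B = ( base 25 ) 26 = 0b111000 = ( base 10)56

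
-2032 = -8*254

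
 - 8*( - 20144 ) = 161152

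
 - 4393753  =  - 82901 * 53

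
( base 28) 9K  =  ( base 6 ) 1132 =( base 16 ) 110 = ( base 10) 272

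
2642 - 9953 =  - 7311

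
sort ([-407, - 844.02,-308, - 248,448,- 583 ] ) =[-844.02, - 583, - 407,-308,-248,448] 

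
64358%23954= 16450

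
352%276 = 76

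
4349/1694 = 4349/1694=2.57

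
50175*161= 8078175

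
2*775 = 1550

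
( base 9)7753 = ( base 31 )5te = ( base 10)5718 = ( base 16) 1656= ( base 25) 93I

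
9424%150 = 124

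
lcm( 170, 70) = 1190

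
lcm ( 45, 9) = 45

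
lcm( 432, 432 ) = 432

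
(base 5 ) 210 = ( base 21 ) 2d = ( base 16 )37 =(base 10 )55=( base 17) 34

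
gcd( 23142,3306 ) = 3306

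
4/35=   4/35  =  0.11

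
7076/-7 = - 1011 + 1/7 = -  1010.86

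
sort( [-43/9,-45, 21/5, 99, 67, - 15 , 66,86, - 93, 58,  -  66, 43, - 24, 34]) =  [ - 93, - 66, - 45, - 24 , - 15, - 43/9, 21/5,34, 43,58, 66, 67,86,99 ]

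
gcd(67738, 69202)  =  2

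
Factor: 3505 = 5^1*701^1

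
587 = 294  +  293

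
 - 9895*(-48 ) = 474960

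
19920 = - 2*( - 9960)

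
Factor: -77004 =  - 2^2*3^3*23^1 * 31^1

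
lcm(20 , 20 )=20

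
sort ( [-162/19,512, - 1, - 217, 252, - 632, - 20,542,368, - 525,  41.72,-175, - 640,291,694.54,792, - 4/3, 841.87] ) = [ - 640, - 632, - 525, - 217, - 175,  -  20, - 162/19, - 4/3, - 1,41.72,252,291,368,512,542,694.54, 792, 841.87]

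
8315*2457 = 20429955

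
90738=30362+60376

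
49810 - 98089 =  - 48279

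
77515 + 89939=167454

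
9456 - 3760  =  5696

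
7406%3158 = 1090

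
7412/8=1853/2  =  926.50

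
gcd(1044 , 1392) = 348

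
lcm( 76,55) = 4180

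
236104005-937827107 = -701723102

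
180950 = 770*235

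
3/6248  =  3/6248 =0.00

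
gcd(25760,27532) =4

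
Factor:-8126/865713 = - 2^1*3^( - 1 ) * 17^1*239^1*288571^( - 1 )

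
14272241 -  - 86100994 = 100373235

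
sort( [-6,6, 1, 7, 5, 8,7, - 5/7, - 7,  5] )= [ - 7, - 6,-5/7,1,5, 5,6, 7, 7, 8] 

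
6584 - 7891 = - 1307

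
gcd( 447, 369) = 3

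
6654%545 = 114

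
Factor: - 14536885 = - 5^1*11^1*113^1*2339^1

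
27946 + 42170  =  70116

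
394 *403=158782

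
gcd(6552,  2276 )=4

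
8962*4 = 35848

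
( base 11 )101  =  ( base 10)122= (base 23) 57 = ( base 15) 82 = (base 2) 1111010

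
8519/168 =50 + 17/24 = 50.71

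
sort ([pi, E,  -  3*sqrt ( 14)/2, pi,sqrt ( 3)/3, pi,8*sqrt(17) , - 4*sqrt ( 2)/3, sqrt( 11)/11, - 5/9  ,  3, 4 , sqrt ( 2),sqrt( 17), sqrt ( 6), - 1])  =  [ - 3*sqrt( 14)/2, - 4*sqrt ( 2)/3, - 1, - 5/9, sqrt( 11)/11, sqrt(3 )/3, sqrt(2),sqrt (6), E,3,  pi,pi  ,  pi, 4,sqrt( 17),8*sqrt( 17 )]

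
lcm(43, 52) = 2236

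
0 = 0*62999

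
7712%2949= 1814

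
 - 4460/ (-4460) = 1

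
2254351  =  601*3751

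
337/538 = 337/538 = 0.63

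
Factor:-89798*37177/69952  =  -2^( - 5)*7^1*47^1*59^1*113^1*761^1 * 1093^( - 1) =-1669210123/34976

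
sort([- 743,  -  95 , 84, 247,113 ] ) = [ - 743, - 95, 84, 113,247]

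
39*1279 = 49881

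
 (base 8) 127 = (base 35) 2h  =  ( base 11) 7a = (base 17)52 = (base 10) 87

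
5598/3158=1 + 1220/1579= 1.77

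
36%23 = 13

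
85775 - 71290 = 14485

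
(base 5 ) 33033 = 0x8DC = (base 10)2268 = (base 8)4334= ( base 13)1056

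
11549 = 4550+6999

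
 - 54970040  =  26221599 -81191639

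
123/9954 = 41/3318 = 0.01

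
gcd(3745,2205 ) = 35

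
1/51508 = 1/51508 = 0.00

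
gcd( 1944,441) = 9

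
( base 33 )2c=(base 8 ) 116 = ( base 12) 66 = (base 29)2K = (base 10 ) 78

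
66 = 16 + 50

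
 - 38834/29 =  - 38834/29 =- 1339.10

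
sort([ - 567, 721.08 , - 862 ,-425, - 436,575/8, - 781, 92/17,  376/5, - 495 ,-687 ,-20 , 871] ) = [-862 , - 781,-687 ,-567,-495, - 436, - 425, - 20,92/17 , 575/8,376/5,721.08,  871 ] 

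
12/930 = 2/155 = 0.01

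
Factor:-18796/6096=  - 37/12=-  2^( - 2) * 3^(  -  1)*37^1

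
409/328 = 409/328 = 1.25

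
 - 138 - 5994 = -6132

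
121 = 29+92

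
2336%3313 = 2336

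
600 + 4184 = 4784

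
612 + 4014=4626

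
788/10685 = 788/10685 = 0.07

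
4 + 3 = 7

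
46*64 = 2944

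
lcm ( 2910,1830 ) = 177510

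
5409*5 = 27045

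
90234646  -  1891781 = 88342865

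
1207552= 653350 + 554202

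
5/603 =5/603 = 0.01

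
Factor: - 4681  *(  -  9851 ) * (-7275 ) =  - 3^1*5^2*31^1*97^1*151^1*9851^1 =- 335468663025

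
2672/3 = 2672/3 = 890.67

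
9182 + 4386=13568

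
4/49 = 4/49 = 0.08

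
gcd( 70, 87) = 1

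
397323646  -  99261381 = 298062265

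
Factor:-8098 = - 2^1*4049^1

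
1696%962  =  734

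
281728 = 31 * 9088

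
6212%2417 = 1378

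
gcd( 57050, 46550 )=350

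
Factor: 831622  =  2^1*11^1 * 103^1*367^1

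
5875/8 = 5875/8  =  734.38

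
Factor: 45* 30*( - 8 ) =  - 10800  =  - 2^4*3^3*5^2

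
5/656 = 5/656 = 0.01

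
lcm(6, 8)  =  24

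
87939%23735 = 16734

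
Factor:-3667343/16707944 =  - 2^( - 3 )*11^(  -  1)*29^( -1)*6547^ ( - 1)*3667343^1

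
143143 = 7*20449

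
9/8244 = 1/916 = 0.00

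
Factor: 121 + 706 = 827^1 = 827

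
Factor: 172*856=2^5*43^1 * 107^1 = 147232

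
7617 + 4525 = 12142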